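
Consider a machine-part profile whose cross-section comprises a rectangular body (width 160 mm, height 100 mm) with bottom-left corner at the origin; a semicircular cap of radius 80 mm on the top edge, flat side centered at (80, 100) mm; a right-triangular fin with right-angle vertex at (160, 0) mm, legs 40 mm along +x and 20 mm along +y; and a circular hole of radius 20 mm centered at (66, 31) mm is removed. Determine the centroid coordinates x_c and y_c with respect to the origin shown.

x_c = 82.18 mm, y_c = 83.76 mm

rectangular body: A = 160 × 100 = 16000.00, centroid at (80.00, 50.00).
semicircular top: A = ½π·80² = 10053.10, centroid at (80.00, 133.95).
triangular fin: A = ½·40·20 = 400.00, centroid at (173.33, 6.67).
hole: A = −π·20² = -1256.64, centroid at (66.00, 31.00).
ΣA = 25196.46 mm²
ΣAx_c = (16000.00)(80.00) + (10053.10)(80.00) + (400.00)(173.33) + (-1256.64)(66.00) = 2070643.01 mm³
ΣAy_c = (16000.00)(50.00) + (10053.10)(133.95) + (400.00)(6.67) + (-1256.64)(31.00) = 2110353.90 mm³
x_c = 2070643.01 / 25196.46 = 82.18 mm
y_c = 2110353.90 / 25196.46 = 83.76 mm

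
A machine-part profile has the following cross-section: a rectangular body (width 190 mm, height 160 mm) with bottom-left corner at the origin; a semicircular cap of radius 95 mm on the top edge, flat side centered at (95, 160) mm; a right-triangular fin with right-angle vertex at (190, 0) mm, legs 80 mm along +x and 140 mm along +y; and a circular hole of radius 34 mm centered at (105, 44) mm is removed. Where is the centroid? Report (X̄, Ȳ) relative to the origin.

X̄ = 108.86 mm, Ȳ = 115.44 mm

rectangular body: A = 190 × 160 = 30400.00, centroid at (95.00, 80.00).
semicircular top: A = ½π·95² = 14176.44, centroid at (95.00, 200.32).
triangular fin: A = ½·80·140 = 5600.00, centroid at (216.67, 46.67).
hole: A = −π·34² = -3631.68, centroid at (105.00, 44.00).
ΣA = 46544.76 mm², ΣAX̄ = 5066768.32 mm³, ΣAȲ = 5373352.59 mm³.
X̄ = 5066768.32/46544.76 = 108.86 mm; Ȳ = 5373352.59/46544.76 = 115.44 mm.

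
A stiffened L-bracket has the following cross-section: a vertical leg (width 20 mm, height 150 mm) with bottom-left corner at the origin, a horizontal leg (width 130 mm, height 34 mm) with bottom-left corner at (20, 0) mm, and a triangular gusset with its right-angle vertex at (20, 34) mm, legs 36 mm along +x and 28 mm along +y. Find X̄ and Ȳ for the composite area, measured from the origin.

vertical leg: A = 20 × 150 = 3000.00, centroid at (10.00, 75.00).
horizontal leg: A = 130 × 34 = 4420.00, centroid at (85.00, 17.00).
gusset: A = ½·36·28 = 504.00, centroid at (32.00, 43.33).
ΣA = 7924.00 mm²
ΣAX̄ = (3000.00)(10.00) + (4420.00)(85.00) + (504.00)(32.00) = 421828.00 mm³
ΣAȲ = (3000.00)(75.00) + (4420.00)(17.00) + (504.00)(43.33) = 321980.00 mm³
X̄ = 421828.00 / 7924.00 = 53.23 mm
Ȳ = 321980.00 / 7924.00 = 40.63 mm

X̄ = 53.23 mm, Ȳ = 40.63 mm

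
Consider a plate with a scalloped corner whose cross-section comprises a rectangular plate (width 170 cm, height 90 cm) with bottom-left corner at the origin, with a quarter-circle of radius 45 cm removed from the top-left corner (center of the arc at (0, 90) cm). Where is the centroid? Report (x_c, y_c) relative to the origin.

plate: A = 170 × 90 = 15300.00, centroid at (85.00, 45.00).
removed quarter-circle: A = −¼π·45² = -1590.43, centroid at (19.10, 70.90).
ΣA = 13709.57 cm²
ΣAx_c = (15300.00)(85.00) + (-1590.43)(19.10) = 1270125.00 cm³
ΣAy_c = (15300.00)(45.00) + (-1590.43)(70.90) = 575736.18 cm³
x_c = 1270125.00 / 13709.57 = 92.65 cm
y_c = 575736.18 / 13709.57 = 42.00 cm

x_c = 92.65 cm, y_c = 42.00 cm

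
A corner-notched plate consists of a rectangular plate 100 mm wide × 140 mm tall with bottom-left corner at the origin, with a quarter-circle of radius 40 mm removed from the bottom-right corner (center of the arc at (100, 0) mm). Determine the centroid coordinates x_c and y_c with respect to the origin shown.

plate: A = 100 × 140 = 14000.00, centroid at (50.00, 70.00).
removed quarter-circle: A = −¼π·40² = -1256.64, centroid at (83.02, 16.98).
ΣA = 12743.36 mm²
ΣAx_c = (14000.00)(50.00) + (-1256.64)(83.02) = 595669.63 mm³
ΣAy_c = (14000.00)(70.00) + (-1256.64)(16.98) = 958666.67 mm³
x_c = 595669.63 / 12743.36 = 46.74 mm
y_c = 958666.67 / 12743.36 = 75.23 mm

x_c = 46.74 mm, y_c = 75.23 mm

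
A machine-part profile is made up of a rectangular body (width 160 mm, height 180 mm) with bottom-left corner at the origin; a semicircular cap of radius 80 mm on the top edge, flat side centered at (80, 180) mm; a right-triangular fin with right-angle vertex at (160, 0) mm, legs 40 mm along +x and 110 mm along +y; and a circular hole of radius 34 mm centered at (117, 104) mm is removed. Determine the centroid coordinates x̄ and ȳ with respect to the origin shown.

rectangular body: A = 160 × 180 = 28800.00, centroid at (80.00, 90.00).
semicircular top: A = ½π·80² = 10053.10, centroid at (80.00, 213.95).
triangular fin: A = ½·40·110 = 2200.00, centroid at (173.33, 36.67).
hole: A = −π·34² = -3631.68, centroid at (117.00, 104.00).
ΣA = 37421.42 mm², ΣAx̄ = 3064674.36 mm³, ΣAȳ = 4445862.53 mm³.
x̄ = 3064674.36/37421.42 = 81.90 mm; ȳ = 4445862.53/37421.42 = 118.81 mm.

x̄ = 81.90 mm, ȳ = 118.81 mm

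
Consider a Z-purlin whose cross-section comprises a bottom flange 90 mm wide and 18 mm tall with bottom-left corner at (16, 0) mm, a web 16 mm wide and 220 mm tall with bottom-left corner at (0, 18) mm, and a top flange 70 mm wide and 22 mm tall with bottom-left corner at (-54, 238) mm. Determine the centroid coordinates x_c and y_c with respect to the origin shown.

bottom flange: A = 90 × 18 = 1620.00, centroid at (61.00, 9.00).
web: A = 16 × 220 = 3520.00, centroid at (8.00, 128.00).
top flange: A = 70 × 22 = 1540.00, centroid at (-19.00, 249.00).
ΣA = 6680.00 mm², ΣAx_c = 97720.00 mm³, ΣAy_c = 848600.00 mm³.
x_c = 97720.00/6680.00 = 14.63 mm; y_c = 848600.00/6680.00 = 127.04 mm.

x_c = 14.63 mm, y_c = 127.04 mm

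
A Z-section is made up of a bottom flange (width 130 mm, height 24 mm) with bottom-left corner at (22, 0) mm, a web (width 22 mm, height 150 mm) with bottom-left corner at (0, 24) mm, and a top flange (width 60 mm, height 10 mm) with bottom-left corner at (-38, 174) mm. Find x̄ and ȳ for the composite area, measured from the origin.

x̄ = 43.15 mm, ȳ = 67.17 mm

bottom flange: A = 130 × 24 = 3120.00, centroid at (87.00, 12.00).
web: A = 22 × 150 = 3300.00, centroid at (11.00, 99.00).
top flange: A = 60 × 10 = 600.00, centroid at (-8.00, 179.00).
ΣA = 7020.00 mm²
ΣAx̄ = (3120.00)(87.00) + (3300.00)(11.00) + (600.00)(-8.00) = 302940.00 mm³
ΣAȳ = (3120.00)(12.00) + (3300.00)(99.00) + (600.00)(179.00) = 471540.00 mm³
x̄ = 302940.00 / 7020.00 = 43.15 mm
ȳ = 471540.00 / 7020.00 = 67.17 mm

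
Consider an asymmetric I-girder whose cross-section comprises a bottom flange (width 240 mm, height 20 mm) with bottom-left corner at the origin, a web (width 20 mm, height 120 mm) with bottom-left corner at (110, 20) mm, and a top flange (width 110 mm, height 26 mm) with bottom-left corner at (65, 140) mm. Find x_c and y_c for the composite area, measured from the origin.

bottom flange: A = 240 × 20 = 4800.00, centroid at (120.00, 10.00).
web: A = 20 × 120 = 2400.00, centroid at (120.00, 80.00).
top flange: A = 110 × 26 = 2860.00, centroid at (120.00, 153.00).
ΣA = 10060.00 mm², ΣAx_c = 1207200.00 mm³, ΣAy_c = 677580.00 mm³.
x_c = 1207200.00/10060.00 = 120.00 mm; y_c = 677580.00/10060.00 = 67.35 mm.

x_c = 120.00 mm, y_c = 67.35 mm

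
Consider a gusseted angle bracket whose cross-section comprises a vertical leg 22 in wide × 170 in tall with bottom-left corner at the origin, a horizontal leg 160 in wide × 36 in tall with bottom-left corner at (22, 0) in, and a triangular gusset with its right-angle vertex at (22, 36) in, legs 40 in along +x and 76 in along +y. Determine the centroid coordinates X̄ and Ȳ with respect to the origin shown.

X̄ = 61.92 in, Ȳ = 46.72 in

vertical leg: A = 22 × 170 = 3740.00, centroid at (11.00, 85.00).
horizontal leg: A = 160 × 36 = 5760.00, centroid at (102.00, 18.00).
gusset: A = ½·40·76 = 1520.00, centroid at (35.33, 61.33).
ΣA = 11020.00 in²
ΣAX̄ = (3740.00)(11.00) + (5760.00)(102.00) + (1520.00)(35.33) = 682366.67 in³
ΣAȲ = (3740.00)(85.00) + (5760.00)(18.00) + (1520.00)(61.33) = 514806.67 in³
X̄ = 682366.67 / 11020.00 = 61.92 in
Ȳ = 514806.67 / 11020.00 = 46.72 in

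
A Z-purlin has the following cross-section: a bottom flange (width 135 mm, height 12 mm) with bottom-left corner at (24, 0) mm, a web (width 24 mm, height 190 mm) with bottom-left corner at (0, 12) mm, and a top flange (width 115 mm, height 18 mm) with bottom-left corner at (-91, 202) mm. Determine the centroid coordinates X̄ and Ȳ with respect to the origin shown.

X̄ = 16.19 mm, Ȳ = 113.26 mm

bottom flange: A = 135 × 12 = 1620.00, centroid at (91.50, 6.00).
web: A = 24 × 190 = 4560.00, centroid at (12.00, 107.00).
top flange: A = 115 × 18 = 2070.00, centroid at (-33.50, 211.00).
ΣA = 8250.00 mm²
ΣAX̄ = (1620.00)(91.50) + (4560.00)(12.00) + (2070.00)(-33.50) = 133605.00 mm³
ΣAȲ = (1620.00)(6.00) + (4560.00)(107.00) + (2070.00)(211.00) = 934410.00 mm³
X̄ = 133605.00 / 8250.00 = 16.19 mm
Ȳ = 934410.00 / 8250.00 = 113.26 mm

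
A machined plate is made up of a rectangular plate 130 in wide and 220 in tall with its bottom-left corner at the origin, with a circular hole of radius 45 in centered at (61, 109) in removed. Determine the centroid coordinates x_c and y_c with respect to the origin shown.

plate: A = 130 × 220 = 28600.00, centroid at (65.00, 110.00).
hole: A = −π·45² = -6361.73, centroid at (61.00, 109.00).
ΣA = 22238.27 in², ΣAx_c = 1470934.77 in³, ΣAy_c = 2452571.96 in³.
x_c = 1470934.77/22238.27 = 66.14 in; y_c = 2452571.96/22238.27 = 110.29 in.

x_c = 66.14 in, y_c = 110.29 in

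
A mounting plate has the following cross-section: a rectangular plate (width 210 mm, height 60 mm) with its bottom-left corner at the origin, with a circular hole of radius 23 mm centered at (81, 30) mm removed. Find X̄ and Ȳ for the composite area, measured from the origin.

Part | A | x̄ᵢ | ȳᵢ | A·x̄ᵢ | A·ȳᵢ
plate | 12600.00 | 105.00 | 30.00 | 1323000.00 | 378000.00
hole | -1661.90 | 81.00 | 30.00 | -134614.10 | -49857.08
Σ | 10938.10 |  |  | 1188385.90 | 328142.92
X̄ = 1188385.90 / 10938.10 = 108.65 mm
Ȳ = 328142.92 / 10938.10 = 30.00 mm

X̄ = 108.65 mm, Ȳ = 30.00 mm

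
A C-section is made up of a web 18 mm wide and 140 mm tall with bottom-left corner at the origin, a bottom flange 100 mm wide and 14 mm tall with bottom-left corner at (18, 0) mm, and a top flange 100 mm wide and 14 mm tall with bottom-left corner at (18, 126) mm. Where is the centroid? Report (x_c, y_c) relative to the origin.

x_c = 40.05 mm, y_c = 70.00 mm

web: A = 18 × 140 = 2520.00, centroid at (9.00, 70.00).
bottom flange: A = 100 × 14 = 1400.00, centroid at (68.00, 7.00).
top flange: A = 100 × 14 = 1400.00, centroid at (68.00, 133.00).
ΣA = 5320.00 mm²
ΣAx_c = (2520.00)(9.00) + (1400.00)(68.00) + (1400.00)(68.00) = 213080.00 mm³
ΣAy_c = (2520.00)(70.00) + (1400.00)(7.00) + (1400.00)(133.00) = 372400.00 mm³
x_c = 213080.00 / 5320.00 = 40.05 mm
y_c = 372400.00 / 5320.00 = 70.00 mm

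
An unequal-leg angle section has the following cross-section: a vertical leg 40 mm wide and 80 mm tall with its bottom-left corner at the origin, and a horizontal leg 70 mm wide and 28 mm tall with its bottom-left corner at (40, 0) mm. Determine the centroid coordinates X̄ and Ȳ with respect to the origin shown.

X̄ = 40.89 mm, Ȳ = 30.12 mm

vertical leg: A = 40 × 80 = 3200.00, centroid at (20.00, 40.00).
horizontal leg: A = 70 × 28 = 1960.00, centroid at (75.00, 14.00).
ΣA = 5160.00 mm²
ΣAX̄ = (3200.00)(20.00) + (1960.00)(75.00) = 211000.00 mm³
ΣAȲ = (3200.00)(40.00) + (1960.00)(14.00) = 155440.00 mm³
X̄ = 211000.00 / 5160.00 = 40.89 mm
Ȳ = 155440.00 / 5160.00 = 30.12 mm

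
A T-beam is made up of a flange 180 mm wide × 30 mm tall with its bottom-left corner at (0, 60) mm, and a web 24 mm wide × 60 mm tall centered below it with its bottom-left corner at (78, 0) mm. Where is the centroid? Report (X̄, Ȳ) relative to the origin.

X̄ = 90.00 mm, Ȳ = 65.53 mm

web: A = 24 × 60 = 1440.00, centroid at (90.00, 30.00).
flange: A = 180 × 30 = 5400.00, centroid at (90.00, 75.00).
ΣA = 6840.00 mm²
ΣAX̄ = (1440.00)(90.00) + (5400.00)(90.00) = 615600.00 mm³
ΣAȲ = (1440.00)(30.00) + (5400.00)(75.00) = 448200.00 mm³
X̄ = 615600.00 / 6840.00 = 90.00 mm
Ȳ = 448200.00 / 6840.00 = 65.53 mm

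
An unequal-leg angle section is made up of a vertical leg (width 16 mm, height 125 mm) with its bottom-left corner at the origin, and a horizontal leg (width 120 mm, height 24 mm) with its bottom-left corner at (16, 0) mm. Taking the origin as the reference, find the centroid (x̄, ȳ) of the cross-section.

x̄ = 48.13 mm, ȳ = 32.70 mm

Part | A | x̄ᵢ | ȳᵢ | A·x̄ᵢ | A·ȳᵢ
vertical leg | 2000.00 | 8.00 | 62.50 | 16000.00 | 125000.00
horizontal leg | 2880.00 | 76.00 | 12.00 | 218880.00 | 34560.00
Σ | 4880.00 |  |  | 234880.00 | 159560.00
x̄ = 234880.00 / 4880.00 = 48.13 mm
ȳ = 159560.00 / 4880.00 = 32.70 mm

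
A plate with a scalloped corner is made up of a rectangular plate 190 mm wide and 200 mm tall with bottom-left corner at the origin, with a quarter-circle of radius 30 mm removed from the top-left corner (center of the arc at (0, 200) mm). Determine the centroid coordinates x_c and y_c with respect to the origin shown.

x_c = 96.56 mm, y_c = 98.35 mm

plate: A = 190 × 200 = 38000.00, centroid at (95.00, 100.00).
removed quarter-circle: A = −¼π·30² = -706.86, centroid at (12.73, 187.27).
ΣA = 37293.14 mm², ΣAx_c = 3601000.00 mm³, ΣAy_c = 3667628.33 mm³.
x_c = 3601000.00/37293.14 = 96.56 mm; y_c = 3667628.33/37293.14 = 98.35 mm.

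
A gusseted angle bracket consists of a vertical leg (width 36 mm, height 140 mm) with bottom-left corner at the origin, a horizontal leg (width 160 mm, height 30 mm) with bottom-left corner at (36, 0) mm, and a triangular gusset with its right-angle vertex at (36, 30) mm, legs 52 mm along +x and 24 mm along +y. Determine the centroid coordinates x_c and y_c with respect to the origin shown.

x_c = 65.06 mm, y_c = 42.86 mm

Part | A | x̄ᵢ | ȳᵢ | A·x̄ᵢ | A·ȳᵢ
vertical leg | 5040.00 | 18.00 | 70.00 | 90720.00 | 352800.00
horizontal leg | 4800.00 | 116.00 | 15.00 | 556800.00 | 72000.00
gusset | 624.00 | 53.33 | 38.00 | 33280.00 | 23712.00
Σ | 10464.00 |  |  | 680800.00 | 448512.00
x_c = 680800.00 / 10464.00 = 65.06 mm
y_c = 448512.00 / 10464.00 = 42.86 mm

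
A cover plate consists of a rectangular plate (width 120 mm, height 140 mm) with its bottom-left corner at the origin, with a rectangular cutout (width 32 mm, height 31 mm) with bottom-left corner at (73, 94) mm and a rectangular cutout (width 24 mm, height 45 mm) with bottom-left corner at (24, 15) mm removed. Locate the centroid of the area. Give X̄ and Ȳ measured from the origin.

X̄ = 59.81 mm, Ȳ = 69.72 mm

plate: A = 120 × 140 = 16800.00, centroid at (60.00, 70.00).
hole 1: A = −(32 × 31) = -992.00, centroid at (89.00, 109.50).
hole 2: A = −(24 × 45) = -1080.00, centroid at (36.00, 37.50).
ΣA = 14728.00 mm², ΣAX̄ = 880832.00 mm³, ΣAȲ = 1026876.00 mm³.
X̄ = 880832.00/14728.00 = 59.81 mm; Ȳ = 1026876.00/14728.00 = 69.72 mm.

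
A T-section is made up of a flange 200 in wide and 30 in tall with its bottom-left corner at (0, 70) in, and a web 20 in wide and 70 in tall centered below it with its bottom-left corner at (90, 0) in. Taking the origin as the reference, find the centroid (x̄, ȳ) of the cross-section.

web: A = 20 × 70 = 1400.00, centroid at (100.00, 35.00).
flange: A = 200 × 30 = 6000.00, centroid at (100.00, 85.00).
ΣA = 7400.00 in²
ΣAx̄ = (1400.00)(100.00) + (6000.00)(100.00) = 740000.00 in³
ΣAȳ = (1400.00)(35.00) + (6000.00)(85.00) = 559000.00 in³
x̄ = 740000.00 / 7400.00 = 100.00 in
ȳ = 559000.00 / 7400.00 = 75.54 in

x̄ = 100.00 in, ȳ = 75.54 in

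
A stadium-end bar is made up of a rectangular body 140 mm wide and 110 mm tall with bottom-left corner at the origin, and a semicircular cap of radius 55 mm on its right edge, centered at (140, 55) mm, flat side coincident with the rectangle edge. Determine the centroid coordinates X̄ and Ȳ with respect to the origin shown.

rectangular body: A = 140 × 110 = 15400.00, centroid at (70.00, 55.00).
semicircular end: A = ½π·55² = 4751.66, centroid at (163.34, 55.00).
ΣA = 20151.66 mm²
ΣAX̄ = (15400.00)(70.00) + (4751.66)(163.34) = 1854148.91 mm³
ΣAȲ = (15400.00)(55.00) + (4751.66)(55.00) = 1108341.24 mm³
X̄ = 1854148.91 / 20151.66 = 92.01 mm
Ȳ = 1108341.24 / 20151.66 = 55.00 mm

X̄ = 92.01 mm, Ȳ = 55.00 mm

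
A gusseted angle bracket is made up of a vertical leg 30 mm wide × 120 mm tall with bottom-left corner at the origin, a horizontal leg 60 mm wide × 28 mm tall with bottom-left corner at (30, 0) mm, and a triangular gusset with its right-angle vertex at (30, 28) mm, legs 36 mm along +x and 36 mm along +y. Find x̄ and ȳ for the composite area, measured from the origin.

vertical leg: A = 30 × 120 = 3600.00, centroid at (15.00, 60.00).
horizontal leg: A = 60 × 28 = 1680.00, centroid at (60.00, 14.00).
gusset: A = ½·36·36 = 648.00, centroid at (42.00, 40.00).
ΣA = 5928.00 mm²
ΣAx̄ = (3600.00)(15.00) + (1680.00)(60.00) + (648.00)(42.00) = 182016.00 mm³
ΣAȳ = (3600.00)(60.00) + (1680.00)(14.00) + (648.00)(40.00) = 265440.00 mm³
x̄ = 182016.00 / 5928.00 = 30.70 mm
ȳ = 265440.00 / 5928.00 = 44.78 mm

x̄ = 30.70 mm, ȳ = 44.78 mm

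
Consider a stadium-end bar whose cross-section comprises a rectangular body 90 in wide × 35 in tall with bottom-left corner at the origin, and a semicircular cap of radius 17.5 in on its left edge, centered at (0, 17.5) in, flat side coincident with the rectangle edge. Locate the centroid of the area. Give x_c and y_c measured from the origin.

rectangular body: A = 90 × 35 = 3150.00, centroid at (45.00, 17.50).
semicircular end: A = ½π·17.5² = 481.06, centroid at (-7.43, 17.50).
ΣA = 3631.06 in², ΣAx_c = 138177.08 in³, ΣAy_c = 63543.49 in³.
x_c = 138177.08/3631.06 = 38.05 in; y_c = 63543.49/3631.06 = 17.50 in.

x_c = 38.05 in, y_c = 17.50 in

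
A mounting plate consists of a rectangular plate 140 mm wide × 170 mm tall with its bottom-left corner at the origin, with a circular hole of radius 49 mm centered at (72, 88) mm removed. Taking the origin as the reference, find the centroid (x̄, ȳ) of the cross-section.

x̄ = 69.07 mm, ȳ = 83.61 mm

plate: A = 140 × 170 = 23800.00, centroid at (70.00, 85.00).
hole: A = −π·49² = -7542.96, centroid at (72.00, 88.00).
ΣA = 16257.04 mm²
ΣAx̄ = (23800.00)(70.00) + (-7542.96)(72.00) = 1122906.59 mm³
ΣAȳ = (23800.00)(85.00) + (-7542.96)(88.00) = 1359219.17 mm³
x̄ = 1122906.59 / 16257.04 = 69.07 mm
ȳ = 1359219.17 / 16257.04 = 83.61 mm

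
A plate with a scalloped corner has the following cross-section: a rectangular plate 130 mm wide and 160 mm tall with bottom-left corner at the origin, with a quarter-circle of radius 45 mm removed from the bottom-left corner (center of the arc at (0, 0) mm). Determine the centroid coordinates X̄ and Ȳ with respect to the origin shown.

plate: A = 130 × 160 = 20800.00, centroid at (65.00, 80.00).
removed quarter-circle: A = −¼π·45² = -1590.43, centroid at (19.10, 19.10).
ΣA = 19209.57 mm²
ΣAX̄ = (20800.00)(65.00) + (-1590.43)(19.10) = 1321625.00 mm³
ΣAȲ = (20800.00)(80.00) + (-1590.43)(19.10) = 1633625.00 mm³
X̄ = 1321625.00 / 19209.57 = 68.80 mm
Ȳ = 1633625.00 / 19209.57 = 85.04 mm

X̄ = 68.80 mm, Ȳ = 85.04 mm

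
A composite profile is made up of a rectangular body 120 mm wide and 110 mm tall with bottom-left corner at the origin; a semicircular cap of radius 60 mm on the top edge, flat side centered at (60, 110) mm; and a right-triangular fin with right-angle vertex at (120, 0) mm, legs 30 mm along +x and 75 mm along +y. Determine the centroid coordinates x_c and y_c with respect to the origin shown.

rectangular body: A = 120 × 110 = 13200.00, centroid at (60.00, 55.00).
semicircular top: A = ½π·60² = 5654.87, centroid at (60.00, 135.46).
triangular fin: A = ½·30·75 = 1125.00, centroid at (130.00, 25.00).
ΣA = 19979.87 mm²
ΣAx_c = (13200.00)(60.00) + (5654.87)(60.00) + (1125.00)(130.00) = 1277542.01 mm³
ΣAy_c = (13200.00)(55.00) + (5654.87)(135.46) + (1125.00)(25.00) = 1520160.35 mm³
x_c = 1277542.01 / 19979.87 = 63.94 mm
y_c = 1520160.35 / 19979.87 = 76.08 mm

x_c = 63.94 mm, y_c = 76.08 mm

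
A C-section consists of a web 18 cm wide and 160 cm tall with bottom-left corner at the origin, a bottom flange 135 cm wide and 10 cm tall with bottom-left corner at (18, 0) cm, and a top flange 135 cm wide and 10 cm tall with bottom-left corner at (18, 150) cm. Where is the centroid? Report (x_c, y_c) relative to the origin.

Part | A | x̄ᵢ | ȳᵢ | A·x̄ᵢ | A·ȳᵢ
web | 2880.00 | 9.00 | 80.00 | 25920.00 | 230400.00
bottom flange | 1350.00 | 85.50 | 5.00 | 115425.00 | 6750.00
top flange | 1350.00 | 85.50 | 155.00 | 115425.00 | 209250.00
Σ | 5580.00 |  |  | 256770.00 | 446400.00
x_c = 256770.00 / 5580.00 = 46.02 cm
y_c = 446400.00 / 5580.00 = 80.00 cm

x_c = 46.02 cm, y_c = 80.00 cm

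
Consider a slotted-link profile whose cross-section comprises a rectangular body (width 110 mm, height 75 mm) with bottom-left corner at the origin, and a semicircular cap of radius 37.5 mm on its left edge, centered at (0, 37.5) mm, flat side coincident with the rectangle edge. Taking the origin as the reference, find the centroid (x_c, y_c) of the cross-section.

rectangular body: A = 110 × 75 = 8250.00, centroid at (55.00, 37.50).
semicircular end: A = ½π·37.5² = 2208.93, centroid at (-15.92, 37.50).
ΣA = 10458.93 mm²
ΣAx_c = (8250.00)(55.00) + (2208.93)(-15.92) = 418593.75 mm³
ΣAy_c = (8250.00)(37.50) + (2208.93)(37.50) = 392209.96 mm³
x_c = 418593.75 / 10458.93 = 40.02 mm
y_c = 392209.96 / 10458.93 = 37.50 mm

x_c = 40.02 mm, y_c = 37.50 mm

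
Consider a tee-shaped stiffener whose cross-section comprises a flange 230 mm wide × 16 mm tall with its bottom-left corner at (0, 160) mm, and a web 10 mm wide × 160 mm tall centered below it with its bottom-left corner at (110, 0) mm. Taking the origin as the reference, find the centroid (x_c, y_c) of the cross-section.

x_c = 115.00 mm, y_c = 141.33 mm

web: A = 10 × 160 = 1600.00, centroid at (115.00, 80.00).
flange: A = 230 × 16 = 3680.00, centroid at (115.00, 168.00).
ΣA = 5280.00 mm²
ΣAx_c = (1600.00)(115.00) + (3680.00)(115.00) = 607200.00 mm³
ΣAy_c = (1600.00)(80.00) + (3680.00)(168.00) = 746240.00 mm³
x_c = 607200.00 / 5280.00 = 115.00 mm
y_c = 746240.00 / 5280.00 = 141.33 mm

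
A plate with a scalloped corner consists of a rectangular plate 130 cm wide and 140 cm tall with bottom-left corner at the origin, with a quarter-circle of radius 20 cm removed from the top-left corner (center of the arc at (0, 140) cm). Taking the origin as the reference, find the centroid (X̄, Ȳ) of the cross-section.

X̄ = 65.99 cm, Ȳ = 68.92 cm

plate: A = 130 × 140 = 18200.00, centroid at (65.00, 70.00).
removed quarter-circle: A = −¼π·20² = -314.16, centroid at (8.49, 131.51).
ΣA = 17885.84 cm²
ΣAX̄ = (18200.00)(65.00) + (-314.16)(8.49) = 1180333.33 cm³
ΣAȲ = (18200.00)(70.00) + (-314.16)(131.51) = 1232684.37 cm³
X̄ = 1180333.33 / 17885.84 = 65.99 cm
Ȳ = 1232684.37 / 17885.84 = 68.92 cm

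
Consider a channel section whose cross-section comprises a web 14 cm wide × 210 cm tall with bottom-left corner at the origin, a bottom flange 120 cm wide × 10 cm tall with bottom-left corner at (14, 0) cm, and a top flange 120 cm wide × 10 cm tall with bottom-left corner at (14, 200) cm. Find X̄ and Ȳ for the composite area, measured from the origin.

X̄ = 37.11 cm, Ȳ = 105.00 cm

Part | A | x̄ᵢ | ȳᵢ | A·x̄ᵢ | A·ȳᵢ
web | 2940.00 | 7.00 | 105.00 | 20580.00 | 308700.00
bottom flange | 1200.00 | 74.00 | 5.00 | 88800.00 | 6000.00
top flange | 1200.00 | 74.00 | 205.00 | 88800.00 | 246000.00
Σ | 5340.00 |  |  | 198180.00 | 560700.00
X̄ = 198180.00 / 5340.00 = 37.11 cm
Ȳ = 560700.00 / 5340.00 = 105.00 cm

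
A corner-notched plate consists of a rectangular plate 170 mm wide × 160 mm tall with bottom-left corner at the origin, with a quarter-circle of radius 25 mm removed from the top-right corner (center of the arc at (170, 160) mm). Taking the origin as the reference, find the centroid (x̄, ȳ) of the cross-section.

plate: A = 170 × 160 = 27200.00, centroid at (85.00, 80.00).
removed quarter-circle: A = −¼π·25² = -490.87, centroid at (159.39, 149.39).
ΣA = 26709.13 mm², ΣAx̄ = 2233759.78 mm³, ΣAȳ = 2102668.52 mm³.
x̄ = 2233759.78/26709.13 = 83.63 mm; ȳ = 2102668.52/26709.13 = 78.72 mm.

x̄ = 83.63 mm, ȳ = 78.72 mm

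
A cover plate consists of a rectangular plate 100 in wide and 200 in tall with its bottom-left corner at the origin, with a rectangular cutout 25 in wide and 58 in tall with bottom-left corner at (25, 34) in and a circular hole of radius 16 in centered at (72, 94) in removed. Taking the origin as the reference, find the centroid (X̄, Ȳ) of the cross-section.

X̄ = 50.02 in, Ȳ = 103.30 in

plate: A = 100 × 200 = 20000.00, centroid at (50.00, 100.00).
hole 1: A = −(25 × 58) = -1450.00, centroid at (37.50, 63.00).
hole 2: A = −π·16² = -804.25, centroid at (72.00, 94.00).
ΣA = 17745.75 in²
ΣAX̄ = (20000.00)(50.00) + (-1450.00)(37.50) + (-804.25)(72.00) = 887719.16 in³
ΣAȲ = (20000.00)(100.00) + (-1450.00)(63.00) + (-804.25)(94.00) = 1833050.71 in³
X̄ = 887719.16 / 17745.75 = 50.02 in
Ȳ = 1833050.71 / 17745.75 = 103.30 in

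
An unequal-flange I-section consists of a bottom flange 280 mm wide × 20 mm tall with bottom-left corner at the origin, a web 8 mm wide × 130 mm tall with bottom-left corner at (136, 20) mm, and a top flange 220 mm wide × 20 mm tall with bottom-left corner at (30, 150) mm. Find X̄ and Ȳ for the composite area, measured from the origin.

bottom flange: A = 280 × 20 = 5600.00, centroid at (140.00, 10.00).
web: A = 8 × 130 = 1040.00, centroid at (140.00, 85.00).
top flange: A = 220 × 20 = 4400.00, centroid at (140.00, 160.00).
ΣA = 11040.00 mm², ΣAX̄ = 1545600.00 mm³, ΣAȲ = 848400.00 mm³.
X̄ = 1545600.00/11040.00 = 140.00 mm; Ȳ = 848400.00/11040.00 = 76.85 mm.

X̄ = 140.00 mm, Ȳ = 76.85 mm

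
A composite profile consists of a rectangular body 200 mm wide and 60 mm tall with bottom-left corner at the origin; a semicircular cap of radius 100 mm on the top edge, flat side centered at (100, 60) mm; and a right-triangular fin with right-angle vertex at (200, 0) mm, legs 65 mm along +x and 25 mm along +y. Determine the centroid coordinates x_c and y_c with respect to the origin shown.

rectangular body: A = 200 × 60 = 12000.00, centroid at (100.00, 30.00).
semicircular top: A = ½π·100² = 15707.96, centroid at (100.00, 102.44).
triangular fin: A = ½·65·25 = 812.50, centroid at (221.67, 8.33).
ΣA = 28520.46 mm², ΣAx_c = 2950900.49 mm³, ΣAy_c = 1975915.30 mm³.
x_c = 2950900.49/28520.46 = 103.47 mm; y_c = 1975915.30/28520.46 = 69.28 mm.

x_c = 103.47 mm, y_c = 69.28 mm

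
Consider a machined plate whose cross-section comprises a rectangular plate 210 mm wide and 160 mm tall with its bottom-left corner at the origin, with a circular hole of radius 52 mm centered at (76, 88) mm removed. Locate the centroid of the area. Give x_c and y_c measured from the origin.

x_c = 114.81 mm, y_c = 77.29 mm

plate: A = 210 × 160 = 33600.00, centroid at (105.00, 80.00).
hole: A = −π·52² = -8494.87, centroid at (76.00, 88.00).
ΣA = 25105.13 mm², ΣAx_c = 2882390.14 mm³, ΣAy_c = 1940451.74 mm³.
x_c = 2882390.14/25105.13 = 114.81 mm; y_c = 1940451.74/25105.13 = 77.29 mm.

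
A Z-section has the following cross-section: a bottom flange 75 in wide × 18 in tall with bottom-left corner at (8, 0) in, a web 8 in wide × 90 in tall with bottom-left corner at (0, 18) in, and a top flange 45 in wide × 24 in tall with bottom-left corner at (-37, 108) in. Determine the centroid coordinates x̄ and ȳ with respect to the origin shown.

bottom flange: A = 75 × 18 = 1350.00, centroid at (45.50, 9.00).
web: A = 8 × 90 = 720.00, centroid at (4.00, 63.00).
top flange: A = 45 × 24 = 1080.00, centroid at (-14.50, 120.00).
ΣA = 3150.00 in², ΣAx̄ = 48645.00 in³, ΣAȳ = 187110.00 in³.
x̄ = 48645.00/3150.00 = 15.44 in; ȳ = 187110.00/3150.00 = 59.40 in.

x̄ = 15.44 in, ȳ = 59.40 in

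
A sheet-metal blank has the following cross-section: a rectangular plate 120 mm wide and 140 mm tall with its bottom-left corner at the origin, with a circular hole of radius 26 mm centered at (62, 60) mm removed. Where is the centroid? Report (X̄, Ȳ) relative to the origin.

X̄ = 59.71 mm, Ȳ = 71.45 mm

Part | A | x̄ᵢ | ȳᵢ | A·x̄ᵢ | A·ȳᵢ
plate | 16800.00 | 60.00 | 70.00 | 1008000.00 | 1176000.00
hole | -2123.72 | 62.00 | 60.00 | -131670.43 | -127423.00
Σ | 14676.28 |  |  | 876329.57 | 1048577.00
X̄ = 876329.57 / 14676.28 = 59.71 mm
Ȳ = 1048577.00 / 14676.28 = 71.45 mm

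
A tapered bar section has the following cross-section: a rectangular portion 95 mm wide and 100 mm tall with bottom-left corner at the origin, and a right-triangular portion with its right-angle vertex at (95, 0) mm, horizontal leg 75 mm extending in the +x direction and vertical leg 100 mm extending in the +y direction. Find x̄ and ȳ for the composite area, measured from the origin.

x̄ = 68.02 mm, ȳ = 45.28 mm

rectangular portion: A = 95 × 100 = 9500.00, centroid at (47.50, 50.00).
triangular portion: A = ½·75·100 = 3750.00, centroid at (120.00, 33.33).
ΣA = 13250.00 mm², ΣAx̄ = 901250.00 mm³, ΣAȳ = 600000.00 mm³.
x̄ = 901250.00/13250.00 = 68.02 mm; ȳ = 600000.00/13250.00 = 45.28 mm.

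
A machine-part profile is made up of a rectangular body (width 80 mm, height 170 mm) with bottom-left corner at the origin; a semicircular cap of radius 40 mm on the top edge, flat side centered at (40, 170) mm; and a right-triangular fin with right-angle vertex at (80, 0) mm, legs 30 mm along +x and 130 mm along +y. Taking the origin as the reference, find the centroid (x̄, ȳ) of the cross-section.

rectangular body: A = 80 × 170 = 13600.00, centroid at (40.00, 85.00).
semicircular top: A = ½π·40² = 2513.27, centroid at (40.00, 186.98).
triangular fin: A = ½·30·130 = 1950.00, centroid at (90.00, 43.33).
ΣA = 18063.27 mm², ΣAx̄ = 820030.96 mm³, ΣAȳ = 1710423.27 mm³.
x̄ = 820030.96/18063.27 = 45.40 mm; ȳ = 1710423.27/18063.27 = 94.69 mm.

x̄ = 45.40 mm, ȳ = 94.69 mm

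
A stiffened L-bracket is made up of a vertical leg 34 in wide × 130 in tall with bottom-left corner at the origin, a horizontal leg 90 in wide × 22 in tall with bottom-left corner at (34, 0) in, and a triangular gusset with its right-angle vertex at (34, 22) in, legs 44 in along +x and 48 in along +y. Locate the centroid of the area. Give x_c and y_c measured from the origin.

vertical leg: A = 34 × 130 = 4420.00, centroid at (17.00, 65.00).
horizontal leg: A = 90 × 22 = 1980.00, centroid at (79.00, 11.00).
gusset: A = ½·44·48 = 1056.00, centroid at (48.67, 38.00).
ΣA = 7456.00 in², ΣAx_c = 282952.00 in³, ΣAy_c = 349208.00 in³.
x_c = 282952.00/7456.00 = 37.95 in; y_c = 349208.00/7456.00 = 46.84 in.

x_c = 37.95 in, y_c = 46.84 in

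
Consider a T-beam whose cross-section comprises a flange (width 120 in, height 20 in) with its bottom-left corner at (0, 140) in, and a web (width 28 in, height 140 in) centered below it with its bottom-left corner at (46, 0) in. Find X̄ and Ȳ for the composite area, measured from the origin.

X̄ = 60.00 in, Ȳ = 100.38 in

web: A = 28 × 140 = 3920.00, centroid at (60.00, 70.00).
flange: A = 120 × 20 = 2400.00, centroid at (60.00, 150.00).
ΣA = 6320.00 in², ΣAX̄ = 379200.00 in³, ΣAȲ = 634400.00 in³.
X̄ = 379200.00/6320.00 = 60.00 in; Ȳ = 634400.00/6320.00 = 100.38 in.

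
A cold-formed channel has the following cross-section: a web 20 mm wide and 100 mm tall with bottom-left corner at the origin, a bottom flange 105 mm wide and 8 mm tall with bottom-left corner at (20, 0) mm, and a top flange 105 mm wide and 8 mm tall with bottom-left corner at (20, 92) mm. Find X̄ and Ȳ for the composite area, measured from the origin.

X̄ = 38.53 mm, Ȳ = 50.00 mm

Part | A | x̄ᵢ | ȳᵢ | A·x̄ᵢ | A·ȳᵢ
web | 2000.00 | 10.00 | 50.00 | 20000.00 | 100000.00
bottom flange | 840.00 | 72.50 | 4.00 | 60900.00 | 3360.00
top flange | 840.00 | 72.50 | 96.00 | 60900.00 | 80640.00
Σ | 3680.00 |  |  | 141800.00 | 184000.00
X̄ = 141800.00 / 3680.00 = 38.53 mm
Ȳ = 184000.00 / 3680.00 = 50.00 mm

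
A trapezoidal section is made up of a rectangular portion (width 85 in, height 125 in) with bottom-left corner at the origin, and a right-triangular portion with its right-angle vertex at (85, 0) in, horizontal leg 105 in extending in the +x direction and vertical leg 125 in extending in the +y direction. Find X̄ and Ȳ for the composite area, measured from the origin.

X̄ = 72.09 in, Ȳ = 54.55 in

rectangular portion: A = 85 × 125 = 10625.00, centroid at (42.50, 62.50).
triangular portion: A = ½·105·125 = 6562.50, centroid at (120.00, 41.67).
ΣA = 17187.50 in², ΣAX̄ = 1239062.50 in³, ΣAȲ = 937500.00 in³.
X̄ = 1239062.50/17187.50 = 72.09 in; Ȳ = 937500.00/17187.50 = 54.55 in.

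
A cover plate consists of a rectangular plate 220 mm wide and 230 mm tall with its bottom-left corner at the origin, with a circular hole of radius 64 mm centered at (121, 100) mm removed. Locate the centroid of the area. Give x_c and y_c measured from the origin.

Part | A | x̄ᵢ | ȳᵢ | A·x̄ᵢ | A·ȳᵢ
plate | 50600.00 | 110.00 | 115.00 | 5566000.00 | 5819000.00
hole | -12867.96 | 121.00 | 100.00 | -1557023.58 | -1286796.35
Σ | 37732.04 |  |  | 4008976.42 | 4532203.65
x_c = 4008976.42 / 37732.04 = 106.25 mm
y_c = 4532203.65 / 37732.04 = 120.12 mm

x_c = 106.25 mm, y_c = 120.12 mm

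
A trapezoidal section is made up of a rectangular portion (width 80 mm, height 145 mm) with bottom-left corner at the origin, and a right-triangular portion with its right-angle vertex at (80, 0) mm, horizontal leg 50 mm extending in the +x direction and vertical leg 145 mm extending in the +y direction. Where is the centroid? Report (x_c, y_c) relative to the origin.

x_c = 53.49 mm, y_c = 66.75 mm

Part | A | x̄ᵢ | ȳᵢ | A·x̄ᵢ | A·ȳᵢ
rectangular portion | 11600.00 | 40.00 | 72.50 | 464000.00 | 841000.00
triangular portion | 3625.00 | 96.67 | 48.33 | 350416.67 | 175208.33
Σ | 15225.00 |  |  | 814416.67 | 1016208.33
x_c = 814416.67 / 15225.00 = 53.49 mm
y_c = 1016208.33 / 15225.00 = 66.75 mm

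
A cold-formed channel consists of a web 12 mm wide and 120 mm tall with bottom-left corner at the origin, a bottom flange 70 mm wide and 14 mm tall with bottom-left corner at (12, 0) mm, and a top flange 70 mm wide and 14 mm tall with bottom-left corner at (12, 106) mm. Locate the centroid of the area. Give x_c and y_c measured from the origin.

web: A = 12 × 120 = 1440.00, centroid at (6.00, 60.00).
bottom flange: A = 70 × 14 = 980.00, centroid at (47.00, 7.00).
top flange: A = 70 × 14 = 980.00, centroid at (47.00, 113.00).
ΣA = 3400.00 mm²
ΣAx_c = (1440.00)(6.00) + (980.00)(47.00) + (980.00)(47.00) = 100760.00 mm³
ΣAy_c = (1440.00)(60.00) + (980.00)(7.00) + (980.00)(113.00) = 204000.00 mm³
x_c = 100760.00 / 3400.00 = 29.64 mm
y_c = 204000.00 / 3400.00 = 60.00 mm

x_c = 29.64 mm, y_c = 60.00 mm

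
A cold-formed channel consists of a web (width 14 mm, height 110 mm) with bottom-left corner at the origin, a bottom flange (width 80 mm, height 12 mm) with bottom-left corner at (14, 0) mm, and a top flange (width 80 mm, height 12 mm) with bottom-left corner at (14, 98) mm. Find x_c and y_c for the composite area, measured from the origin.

Part | A | x̄ᵢ | ȳᵢ | A·x̄ᵢ | A·ȳᵢ
web | 1540.00 | 7.00 | 55.00 | 10780.00 | 84700.00
bottom flange | 960.00 | 54.00 | 6.00 | 51840.00 | 5760.00
top flange | 960.00 | 54.00 | 104.00 | 51840.00 | 99840.00
Σ | 3460.00 |  |  | 114460.00 | 190300.00
x_c = 114460.00 / 3460.00 = 33.08 mm
y_c = 190300.00 / 3460.00 = 55.00 mm

x_c = 33.08 mm, y_c = 55.00 mm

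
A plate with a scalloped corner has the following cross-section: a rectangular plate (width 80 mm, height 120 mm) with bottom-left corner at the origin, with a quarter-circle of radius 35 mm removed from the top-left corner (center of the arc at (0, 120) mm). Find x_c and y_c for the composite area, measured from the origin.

x_c = 42.80 mm, y_c = 54.97 mm

plate: A = 80 × 120 = 9600.00, centroid at (40.00, 60.00).
removed quarter-circle: A = −¼π·35² = -962.11, centroid at (14.85, 105.15).
ΣA = 8637.89 mm², ΣAx_c = 369708.33 mm³, ΣAy_c = 474838.14 mm³.
x_c = 369708.33/8637.89 = 42.80 mm; y_c = 474838.14/8637.89 = 54.97 mm.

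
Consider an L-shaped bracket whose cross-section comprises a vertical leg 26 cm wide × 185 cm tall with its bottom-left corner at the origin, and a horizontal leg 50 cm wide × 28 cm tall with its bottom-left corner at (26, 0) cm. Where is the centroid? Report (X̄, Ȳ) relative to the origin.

X̄ = 21.57 cm, Ȳ = 74.80 cm

Part | A | x̄ᵢ | ȳᵢ | A·x̄ᵢ | A·ȳᵢ
vertical leg | 4810.00 | 13.00 | 92.50 | 62530.00 | 444925.00
horizontal leg | 1400.00 | 51.00 | 14.00 | 71400.00 | 19600.00
Σ | 6210.00 |  |  | 133930.00 | 464525.00
X̄ = 133930.00 / 6210.00 = 21.57 cm
Ȳ = 464525.00 / 6210.00 = 74.80 cm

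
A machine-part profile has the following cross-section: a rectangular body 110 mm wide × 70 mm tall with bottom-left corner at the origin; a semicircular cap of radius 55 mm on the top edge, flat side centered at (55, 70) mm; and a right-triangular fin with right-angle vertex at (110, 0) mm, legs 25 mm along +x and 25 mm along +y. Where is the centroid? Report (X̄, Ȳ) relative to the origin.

X̄ = 56.55 mm, Ȳ = 56.07 mm

Part | A | x̄ᵢ | ȳᵢ | A·x̄ᵢ | A·ȳᵢ
rectangular body | 7700.00 | 55.00 | 35.00 | 423500.00 | 269500.00
semicircular top | 4751.66 | 55.00 | 93.34 | 261341.24 | 443532.79
triangular fin | 312.50 | 118.33 | 8.33 | 36979.17 | 2604.17
Σ | 12764.16 |  |  | 721820.41 | 715636.96
X̄ = 721820.41 / 12764.16 = 56.55 mm
Ȳ = 715636.96 / 12764.16 = 56.07 mm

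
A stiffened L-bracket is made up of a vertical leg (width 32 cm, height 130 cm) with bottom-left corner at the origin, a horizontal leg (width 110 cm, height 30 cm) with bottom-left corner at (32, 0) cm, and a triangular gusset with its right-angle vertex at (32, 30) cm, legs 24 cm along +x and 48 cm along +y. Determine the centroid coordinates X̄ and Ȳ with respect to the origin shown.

vertical leg: A = 32 × 130 = 4160.00, centroid at (16.00, 65.00).
horizontal leg: A = 110 × 30 = 3300.00, centroid at (87.00, 15.00).
gusset: A = ½·24·48 = 576.00, centroid at (40.00, 46.00).
ΣA = 8036.00 cm²
ΣAX̄ = (4160.00)(16.00) + (3300.00)(87.00) + (576.00)(40.00) = 376700.00 cm³
ΣAȲ = (4160.00)(65.00) + (3300.00)(15.00) + (576.00)(46.00) = 346396.00 cm³
X̄ = 376700.00 / 8036.00 = 46.88 cm
Ȳ = 346396.00 / 8036.00 = 43.11 cm

X̄ = 46.88 cm, Ȳ = 43.11 cm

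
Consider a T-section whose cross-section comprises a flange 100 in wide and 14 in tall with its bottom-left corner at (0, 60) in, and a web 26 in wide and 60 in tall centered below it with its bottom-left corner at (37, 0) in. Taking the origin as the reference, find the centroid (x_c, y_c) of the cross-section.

x_c = 50.00 in, y_c = 47.50 in

web: A = 26 × 60 = 1560.00, centroid at (50.00, 30.00).
flange: A = 100 × 14 = 1400.00, centroid at (50.00, 67.00).
ΣA = 2960.00 in², ΣAx_c = 148000.00 in³, ΣAy_c = 140600.00 in³.
x_c = 148000.00/2960.00 = 50.00 in; y_c = 140600.00/2960.00 = 47.50 in.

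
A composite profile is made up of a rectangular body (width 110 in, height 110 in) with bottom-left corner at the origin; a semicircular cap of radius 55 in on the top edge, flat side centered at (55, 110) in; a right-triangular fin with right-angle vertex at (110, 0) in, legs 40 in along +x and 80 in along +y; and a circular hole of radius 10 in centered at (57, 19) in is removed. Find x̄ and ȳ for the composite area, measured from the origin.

Part | A | x̄ᵢ | ȳᵢ | A·x̄ᵢ | A·ȳᵢ
rectangular body | 12100.00 | 55.00 | 55.00 | 665500.00 | 665500.00
semicircular top | 4751.66 | 55.00 | 133.34 | 261341.24 | 633599.14
triangular fin | 1600.00 | 123.33 | 26.67 | 197333.33 | 42666.67
hole | -314.16 | 57.00 | 19.00 | -17907.08 | -5969.03
Σ | 18137.50 |  |  | 1106267.49 | 1335796.79
x̄ = 1106267.49 / 18137.50 = 60.99 in
ȳ = 1335796.79 / 18137.50 = 73.65 in

x̄ = 60.99 in, ȳ = 73.65 in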